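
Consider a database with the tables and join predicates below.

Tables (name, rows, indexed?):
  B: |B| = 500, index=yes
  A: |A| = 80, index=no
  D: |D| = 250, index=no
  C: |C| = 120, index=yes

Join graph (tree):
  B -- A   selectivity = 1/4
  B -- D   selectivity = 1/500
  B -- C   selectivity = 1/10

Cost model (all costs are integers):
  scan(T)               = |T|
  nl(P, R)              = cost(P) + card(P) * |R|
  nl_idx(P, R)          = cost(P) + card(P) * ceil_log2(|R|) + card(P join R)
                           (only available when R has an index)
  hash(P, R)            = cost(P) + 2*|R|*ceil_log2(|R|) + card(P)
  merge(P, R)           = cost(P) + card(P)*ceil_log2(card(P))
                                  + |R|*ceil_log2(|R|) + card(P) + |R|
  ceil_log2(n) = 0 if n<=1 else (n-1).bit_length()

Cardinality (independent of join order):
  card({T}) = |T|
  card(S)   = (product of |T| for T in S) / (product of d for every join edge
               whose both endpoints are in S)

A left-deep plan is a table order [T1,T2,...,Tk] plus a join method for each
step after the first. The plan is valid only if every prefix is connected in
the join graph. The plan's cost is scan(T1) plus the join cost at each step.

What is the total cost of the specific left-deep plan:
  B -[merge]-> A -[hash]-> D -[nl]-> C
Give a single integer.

620140

step 1: scan B: cost=500, card=500
step 2: join A via merge
    card(P join A) = 500*80/(4) = 10000
    cost = 500 + 500*9 + 80*7 + 500 + 80 = 6140
step 3: join D via hash
    card(P join D) = 10000*250/(500) = 5000
    cost = 6140 + 2*250*8 + 10000 = 20140
step 4: join C via nl
    card(P join C) = 5000*120/(10) = 60000
    cost = 20140 + 5000*120 = 620140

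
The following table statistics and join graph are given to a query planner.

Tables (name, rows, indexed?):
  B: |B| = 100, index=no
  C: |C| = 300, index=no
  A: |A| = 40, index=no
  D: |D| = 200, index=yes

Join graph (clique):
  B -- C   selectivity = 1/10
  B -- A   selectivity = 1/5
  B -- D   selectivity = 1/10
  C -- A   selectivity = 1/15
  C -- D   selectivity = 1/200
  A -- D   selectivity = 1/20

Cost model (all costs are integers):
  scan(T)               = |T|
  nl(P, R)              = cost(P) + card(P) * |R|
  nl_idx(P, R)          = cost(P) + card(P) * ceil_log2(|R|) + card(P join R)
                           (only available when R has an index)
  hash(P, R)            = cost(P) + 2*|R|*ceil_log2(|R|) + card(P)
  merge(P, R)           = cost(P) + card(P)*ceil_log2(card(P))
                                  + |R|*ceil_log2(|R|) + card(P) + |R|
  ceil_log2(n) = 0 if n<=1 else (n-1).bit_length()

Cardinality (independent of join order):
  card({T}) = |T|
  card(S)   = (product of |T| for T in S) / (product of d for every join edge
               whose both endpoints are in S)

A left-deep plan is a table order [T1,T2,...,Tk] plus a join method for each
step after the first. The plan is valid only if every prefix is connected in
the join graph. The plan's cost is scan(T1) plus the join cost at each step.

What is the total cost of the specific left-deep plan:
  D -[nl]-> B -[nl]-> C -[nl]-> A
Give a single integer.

632200

step 1: scan D: cost=200, card=200
step 2: join B via nl
    card(P join B) = 200*100/(10) = 2000
    cost = 200 + 200*100 = 20200
step 3: join C via nl
    card(P join C) = 2000*300/(10*200) = 300
    cost = 20200 + 2000*300 = 620200
step 4: join A via nl
    card(P join A) = 300*40/(5*15*20) = 8
    cost = 620200 + 300*40 = 632200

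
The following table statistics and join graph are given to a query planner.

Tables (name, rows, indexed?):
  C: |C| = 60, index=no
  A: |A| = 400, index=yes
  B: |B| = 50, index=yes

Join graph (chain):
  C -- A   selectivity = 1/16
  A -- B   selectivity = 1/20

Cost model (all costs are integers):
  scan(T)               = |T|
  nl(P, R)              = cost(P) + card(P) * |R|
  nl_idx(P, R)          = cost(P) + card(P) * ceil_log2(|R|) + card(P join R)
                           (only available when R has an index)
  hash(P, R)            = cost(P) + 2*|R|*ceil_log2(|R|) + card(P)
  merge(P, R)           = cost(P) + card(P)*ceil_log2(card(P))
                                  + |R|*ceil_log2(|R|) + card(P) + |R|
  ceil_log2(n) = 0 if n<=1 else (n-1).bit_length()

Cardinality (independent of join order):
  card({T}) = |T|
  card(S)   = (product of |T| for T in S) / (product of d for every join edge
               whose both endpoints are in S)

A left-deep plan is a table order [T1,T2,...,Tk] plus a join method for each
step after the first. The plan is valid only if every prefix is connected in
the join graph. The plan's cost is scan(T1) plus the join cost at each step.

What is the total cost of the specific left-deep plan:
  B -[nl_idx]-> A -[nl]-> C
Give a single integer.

step 1: scan B: cost=50, card=50
step 2: join A via nl_idx
    card(P join A) = 50*400/(20) = 1000
    cost = 50 + 50*9 + 1000 = 1500
step 3: join C via nl
    card(P join C) = 1000*60/(16) = 3750
    cost = 1500 + 1000*60 = 61500

61500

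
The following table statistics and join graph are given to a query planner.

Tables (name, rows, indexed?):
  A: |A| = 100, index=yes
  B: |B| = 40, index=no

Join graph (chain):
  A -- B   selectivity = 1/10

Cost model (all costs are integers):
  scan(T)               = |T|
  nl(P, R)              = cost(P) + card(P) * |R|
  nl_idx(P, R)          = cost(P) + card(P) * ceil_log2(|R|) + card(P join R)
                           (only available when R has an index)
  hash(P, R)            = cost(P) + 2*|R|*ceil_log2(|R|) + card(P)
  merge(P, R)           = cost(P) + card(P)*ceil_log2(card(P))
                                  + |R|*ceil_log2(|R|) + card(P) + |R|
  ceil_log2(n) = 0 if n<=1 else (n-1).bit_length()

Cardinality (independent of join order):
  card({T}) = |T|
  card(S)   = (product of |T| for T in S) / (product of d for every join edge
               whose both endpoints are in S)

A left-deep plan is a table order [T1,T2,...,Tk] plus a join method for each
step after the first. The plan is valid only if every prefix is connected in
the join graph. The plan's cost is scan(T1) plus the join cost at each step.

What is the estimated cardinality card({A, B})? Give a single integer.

400

Tables in S: A(100), B(40)
Edges inside S: A-B(d=10)
numerator = 100 * 40 = 4000
denominator = 10 = 10
card(S) = 4000 / 10 = 400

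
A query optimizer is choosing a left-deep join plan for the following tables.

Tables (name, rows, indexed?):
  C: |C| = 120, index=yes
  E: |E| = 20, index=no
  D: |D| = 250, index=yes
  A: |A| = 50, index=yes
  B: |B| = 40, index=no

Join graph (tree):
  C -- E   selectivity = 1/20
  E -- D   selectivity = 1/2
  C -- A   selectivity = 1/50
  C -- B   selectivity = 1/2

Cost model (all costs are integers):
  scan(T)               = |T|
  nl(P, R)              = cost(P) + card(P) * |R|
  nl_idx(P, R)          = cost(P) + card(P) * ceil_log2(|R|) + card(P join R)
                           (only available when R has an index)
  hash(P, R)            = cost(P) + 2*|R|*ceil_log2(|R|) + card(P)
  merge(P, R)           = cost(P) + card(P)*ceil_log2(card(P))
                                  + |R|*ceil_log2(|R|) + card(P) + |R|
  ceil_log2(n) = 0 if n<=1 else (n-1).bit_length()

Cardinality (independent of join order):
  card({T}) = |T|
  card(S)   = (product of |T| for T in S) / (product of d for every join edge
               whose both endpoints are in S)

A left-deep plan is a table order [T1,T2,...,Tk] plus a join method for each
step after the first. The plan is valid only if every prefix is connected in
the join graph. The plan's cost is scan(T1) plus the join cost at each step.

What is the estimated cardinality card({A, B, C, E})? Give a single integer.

Tables in S: A(50), B(40), C(120), E(20)
Edges inside S: C-E(d=20), C-A(d=50), C-B(d=2)
numerator = 50 * 40 * 120 * 20 = 4800000
denominator = 20 * 50 * 2 = 2000
card(S) = 4800000 / 2000 = 2400

2400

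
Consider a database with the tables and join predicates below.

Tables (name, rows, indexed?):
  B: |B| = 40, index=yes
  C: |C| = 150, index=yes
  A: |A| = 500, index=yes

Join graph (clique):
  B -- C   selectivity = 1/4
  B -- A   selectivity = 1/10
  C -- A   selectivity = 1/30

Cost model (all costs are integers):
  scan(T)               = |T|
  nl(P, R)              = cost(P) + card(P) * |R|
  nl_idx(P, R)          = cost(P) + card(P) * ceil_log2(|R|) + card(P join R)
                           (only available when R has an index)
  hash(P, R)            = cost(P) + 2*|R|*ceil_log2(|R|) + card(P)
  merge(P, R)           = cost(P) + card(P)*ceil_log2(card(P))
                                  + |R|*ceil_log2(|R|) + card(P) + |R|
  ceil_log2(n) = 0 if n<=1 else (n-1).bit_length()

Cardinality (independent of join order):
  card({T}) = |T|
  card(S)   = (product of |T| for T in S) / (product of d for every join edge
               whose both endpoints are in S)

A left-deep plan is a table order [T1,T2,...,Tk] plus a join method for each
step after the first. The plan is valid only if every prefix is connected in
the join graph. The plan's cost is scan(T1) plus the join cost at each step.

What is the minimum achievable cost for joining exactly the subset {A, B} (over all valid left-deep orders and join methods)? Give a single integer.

1480

Selinger DP over subsets of {A,B}:
  {B}: scan cost=40, card=40
  {A}: scan cost=500, card=500
  {AB}: card=2000; try (B,hash)→1480, (A,nl_idx)→2400, (A,merge)→5320, (B,nl_idx)→5500, (B,merge)→5780, (A,hash)→9080 …(+2); best=1480 via (B,hash)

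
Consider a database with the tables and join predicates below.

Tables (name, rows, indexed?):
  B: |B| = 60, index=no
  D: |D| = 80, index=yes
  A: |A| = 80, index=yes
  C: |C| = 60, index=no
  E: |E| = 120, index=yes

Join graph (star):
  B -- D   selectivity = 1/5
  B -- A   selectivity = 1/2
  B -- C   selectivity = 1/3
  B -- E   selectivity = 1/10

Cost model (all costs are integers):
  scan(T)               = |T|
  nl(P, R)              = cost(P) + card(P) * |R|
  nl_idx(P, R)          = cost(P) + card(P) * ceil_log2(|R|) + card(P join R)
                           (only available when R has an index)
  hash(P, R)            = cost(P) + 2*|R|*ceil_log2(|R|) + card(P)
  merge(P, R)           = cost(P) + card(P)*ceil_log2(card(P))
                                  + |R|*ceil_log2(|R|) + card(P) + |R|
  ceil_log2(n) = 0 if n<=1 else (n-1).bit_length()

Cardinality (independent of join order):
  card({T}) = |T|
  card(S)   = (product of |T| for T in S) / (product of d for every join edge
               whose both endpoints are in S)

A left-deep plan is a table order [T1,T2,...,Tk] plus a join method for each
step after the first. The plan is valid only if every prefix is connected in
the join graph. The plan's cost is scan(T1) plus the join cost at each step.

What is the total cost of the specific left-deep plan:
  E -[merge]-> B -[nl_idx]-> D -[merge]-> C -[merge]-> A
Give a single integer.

step 1: scan E: cost=120, card=120
step 2: join B via merge
    card(P join B) = 120*60/(10) = 720
    cost = 120 + 120*7 + 60*6 + 120 + 60 = 1500
step 3: join D via nl_idx
    card(P join D) = 720*80/(5) = 11520
    cost = 1500 + 720*7 + 11520 = 18060
step 4: join C via merge
    card(P join C) = 11520*60/(3) = 230400
    cost = 18060 + 11520*14 + 60*6 + 11520 + 60 = 191280
step 5: join A via merge
    card(P join A) = 230400*80/(2) = 9216000
    cost = 191280 + 230400*18 + 80*7 + 230400 + 80 = 4569520

4569520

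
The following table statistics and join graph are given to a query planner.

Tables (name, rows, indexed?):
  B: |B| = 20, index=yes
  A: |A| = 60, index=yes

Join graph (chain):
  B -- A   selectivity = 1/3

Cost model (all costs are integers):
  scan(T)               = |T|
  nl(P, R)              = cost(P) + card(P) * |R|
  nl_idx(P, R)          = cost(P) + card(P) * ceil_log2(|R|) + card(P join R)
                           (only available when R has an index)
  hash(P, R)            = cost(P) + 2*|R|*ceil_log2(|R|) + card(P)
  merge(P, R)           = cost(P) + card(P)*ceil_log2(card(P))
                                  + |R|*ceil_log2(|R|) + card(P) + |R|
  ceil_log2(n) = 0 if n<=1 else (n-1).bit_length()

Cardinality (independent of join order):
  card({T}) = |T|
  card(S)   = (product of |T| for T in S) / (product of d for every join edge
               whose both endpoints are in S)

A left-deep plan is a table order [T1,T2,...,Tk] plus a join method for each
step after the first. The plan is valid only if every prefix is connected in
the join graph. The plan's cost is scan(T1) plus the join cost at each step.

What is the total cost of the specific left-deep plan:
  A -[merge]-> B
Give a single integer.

600

step 1: scan A: cost=60, card=60
step 2: join B via merge
    card(P join B) = 60*20/(3) = 400
    cost = 60 + 60*6 + 20*5 + 60 + 20 = 600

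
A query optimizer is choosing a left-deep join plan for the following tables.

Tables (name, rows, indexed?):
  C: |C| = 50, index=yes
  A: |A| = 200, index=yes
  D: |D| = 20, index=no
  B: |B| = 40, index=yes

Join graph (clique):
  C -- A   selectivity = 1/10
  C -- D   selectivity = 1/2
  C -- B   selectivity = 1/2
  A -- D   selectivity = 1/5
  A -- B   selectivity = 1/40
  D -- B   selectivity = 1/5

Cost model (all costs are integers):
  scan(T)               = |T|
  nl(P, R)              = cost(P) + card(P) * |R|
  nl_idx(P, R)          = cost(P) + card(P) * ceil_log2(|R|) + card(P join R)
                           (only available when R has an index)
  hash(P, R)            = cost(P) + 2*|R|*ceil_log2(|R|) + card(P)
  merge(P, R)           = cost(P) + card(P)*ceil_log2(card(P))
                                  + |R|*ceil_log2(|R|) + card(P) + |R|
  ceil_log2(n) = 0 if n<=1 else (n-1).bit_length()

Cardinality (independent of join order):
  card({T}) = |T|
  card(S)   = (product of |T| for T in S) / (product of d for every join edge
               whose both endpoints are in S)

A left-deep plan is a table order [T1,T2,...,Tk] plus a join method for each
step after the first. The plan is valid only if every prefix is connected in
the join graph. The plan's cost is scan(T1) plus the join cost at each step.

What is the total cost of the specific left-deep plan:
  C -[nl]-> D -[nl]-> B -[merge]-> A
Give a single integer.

step 1: scan C: cost=50, card=50
step 2: join D via nl
    card(P join D) = 50*20/(2) = 500
    cost = 50 + 50*20 = 1050
step 3: join B via nl
    card(P join B) = 500*40/(2*5) = 2000
    cost = 1050 + 500*40 = 21050
step 4: join A via merge
    card(P join A) = 2000*200/(10*5*40) = 200
    cost = 21050 + 2000*11 + 200*8 + 2000 + 200 = 46850

46850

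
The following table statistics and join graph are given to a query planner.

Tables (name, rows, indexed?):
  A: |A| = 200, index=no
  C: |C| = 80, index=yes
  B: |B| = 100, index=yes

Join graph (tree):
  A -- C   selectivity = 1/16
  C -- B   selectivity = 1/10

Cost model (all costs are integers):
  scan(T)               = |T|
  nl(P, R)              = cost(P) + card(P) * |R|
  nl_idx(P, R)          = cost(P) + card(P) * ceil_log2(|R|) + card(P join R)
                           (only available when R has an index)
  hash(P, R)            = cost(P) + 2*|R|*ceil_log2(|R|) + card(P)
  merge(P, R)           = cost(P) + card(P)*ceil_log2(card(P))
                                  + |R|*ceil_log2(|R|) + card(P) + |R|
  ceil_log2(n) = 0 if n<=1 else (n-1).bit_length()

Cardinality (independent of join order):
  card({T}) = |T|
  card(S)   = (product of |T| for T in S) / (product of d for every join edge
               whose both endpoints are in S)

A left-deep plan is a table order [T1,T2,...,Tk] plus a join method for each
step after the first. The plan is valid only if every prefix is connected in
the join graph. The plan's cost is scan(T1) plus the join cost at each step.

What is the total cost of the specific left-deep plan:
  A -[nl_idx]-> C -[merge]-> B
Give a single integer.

step 1: scan A: cost=200, card=200
step 2: join C via nl_idx
    card(P join C) = 200*80/(16) = 1000
    cost = 200 + 200*7 + 1000 = 2600
step 3: join B via merge
    card(P join B) = 1000*100/(10) = 10000
    cost = 2600 + 1000*10 + 100*7 + 1000 + 100 = 14400

14400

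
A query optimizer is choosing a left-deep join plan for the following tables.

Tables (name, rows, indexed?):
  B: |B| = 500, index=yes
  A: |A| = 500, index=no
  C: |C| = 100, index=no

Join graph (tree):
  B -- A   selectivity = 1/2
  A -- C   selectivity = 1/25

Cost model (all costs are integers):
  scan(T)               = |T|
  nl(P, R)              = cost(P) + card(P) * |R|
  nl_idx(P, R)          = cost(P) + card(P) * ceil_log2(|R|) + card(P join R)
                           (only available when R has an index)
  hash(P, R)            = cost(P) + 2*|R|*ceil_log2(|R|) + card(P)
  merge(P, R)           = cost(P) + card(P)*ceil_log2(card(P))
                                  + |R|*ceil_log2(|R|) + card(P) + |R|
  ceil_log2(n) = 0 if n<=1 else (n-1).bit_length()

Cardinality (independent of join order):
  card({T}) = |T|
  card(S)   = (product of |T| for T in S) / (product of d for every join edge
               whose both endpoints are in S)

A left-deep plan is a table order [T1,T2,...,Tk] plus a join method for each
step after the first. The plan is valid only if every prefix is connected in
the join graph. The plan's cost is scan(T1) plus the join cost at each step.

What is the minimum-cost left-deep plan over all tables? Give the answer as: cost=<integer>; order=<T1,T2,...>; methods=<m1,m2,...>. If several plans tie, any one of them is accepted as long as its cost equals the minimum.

cost=13400; order=A,C,B; methods=hash,hash

Selinger DP (subsets sized 1..n):
  {B}: scan cost=500, card=500
  {A}: scan cost=500, card=500
  {C}: scan cost=100, card=100
  {AB}: card=125000; try (B,hash)→10000, (A,hash)→10000, (B,merge)→10500, (A,merge)→10500, (B,nl_idx)→130000, (B,nl)→250500 …(+1); best=10000 via (B,hash)
  {AC}: card=2000; try (C,hash)→2400, (A,merge)→5900, (C,merge)→6300, (A,hash)→9200, (A,nl)→50100, (C,nl)→50500; best=2400 via (C,hash)
  {ABC}: card=500000; try (B,hash)→13400, (B,merge)→31400, (C,hash)→136400, (B,nl_idx)→520400, (B,nl)→1002400, (C,merge)→2260800 …(+1); best=13400 via (B,hash)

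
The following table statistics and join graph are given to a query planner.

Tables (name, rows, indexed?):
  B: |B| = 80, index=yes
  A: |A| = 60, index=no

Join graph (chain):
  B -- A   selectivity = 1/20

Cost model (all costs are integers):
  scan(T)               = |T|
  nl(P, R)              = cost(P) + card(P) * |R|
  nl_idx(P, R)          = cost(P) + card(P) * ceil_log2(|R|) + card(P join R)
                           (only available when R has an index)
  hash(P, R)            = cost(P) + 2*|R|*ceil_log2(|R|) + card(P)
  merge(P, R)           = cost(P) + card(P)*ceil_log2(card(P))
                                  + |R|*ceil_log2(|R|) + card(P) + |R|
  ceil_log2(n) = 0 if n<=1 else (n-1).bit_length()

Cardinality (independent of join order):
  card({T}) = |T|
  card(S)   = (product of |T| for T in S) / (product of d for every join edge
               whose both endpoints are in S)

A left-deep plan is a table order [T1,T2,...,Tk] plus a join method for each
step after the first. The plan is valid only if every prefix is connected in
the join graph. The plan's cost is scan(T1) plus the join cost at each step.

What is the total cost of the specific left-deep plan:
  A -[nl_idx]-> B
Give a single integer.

step 1: scan A: cost=60, card=60
step 2: join B via nl_idx
    card(P join B) = 60*80/(20) = 240
    cost = 60 + 60*7 + 240 = 720

720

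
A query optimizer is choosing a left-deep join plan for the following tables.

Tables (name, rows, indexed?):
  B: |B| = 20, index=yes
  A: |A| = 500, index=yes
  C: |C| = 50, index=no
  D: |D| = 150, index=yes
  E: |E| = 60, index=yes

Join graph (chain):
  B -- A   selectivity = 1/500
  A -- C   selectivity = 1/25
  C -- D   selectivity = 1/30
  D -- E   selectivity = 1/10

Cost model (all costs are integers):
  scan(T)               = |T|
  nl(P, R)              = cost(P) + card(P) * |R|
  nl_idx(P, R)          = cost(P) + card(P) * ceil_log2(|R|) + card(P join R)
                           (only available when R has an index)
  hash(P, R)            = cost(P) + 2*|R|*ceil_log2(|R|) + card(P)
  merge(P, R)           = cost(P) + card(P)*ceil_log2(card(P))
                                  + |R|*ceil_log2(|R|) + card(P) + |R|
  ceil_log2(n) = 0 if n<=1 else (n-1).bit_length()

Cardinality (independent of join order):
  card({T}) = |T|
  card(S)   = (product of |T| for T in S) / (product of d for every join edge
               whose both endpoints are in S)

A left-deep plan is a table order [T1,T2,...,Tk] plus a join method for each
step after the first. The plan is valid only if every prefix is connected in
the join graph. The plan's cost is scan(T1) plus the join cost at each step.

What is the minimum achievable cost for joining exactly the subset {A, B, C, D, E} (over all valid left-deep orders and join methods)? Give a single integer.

Selinger DP over subsets of {A,B,C,D,E}:
  {B}: scan cost=20, card=20
  {A}: scan cost=500, card=500
  {C}: scan cost=50, card=50
  {D}: scan cost=150, card=150
  {E}: scan cost=60, card=60
  {AB}: card=20; try (A,nl_idx)→220, (B,hash)→1200, (B,nl_idx)→3020, (A,merge)→5140, (B,merge)→5620, (A,hash)→9040 …(+2); best=220 via (A,nl_idx)
  {AC}: card=1000; try (A,nl_idx)→1500, (C,hash)→1600, (A,merge)→5400, (C,merge)→5850, (A,hash)→9100, (A,nl)→25050 …(+1); best=1500 via (A,nl_idx)
  {CD}: card=250; try (D,nl_idx)→700, (C,hash)→900, (D,merge)→1750, (C,merge)→1850, (D,hash)→2500, (D,nl)→7550 …(+1); best=700 via (D,nl_idx)
  {DE}: card=900; try (E,hash)→1020, (D,nl_idx)→1440, (D,merge)→1830, (E,merge)→1920, (E,nl_idx)→1950, (D,hash)→2520 …(+2); best=1020 via (E,hash)
  {ABC}: card=40; try (C,merge)→690, (C,hash)→840, (C,nl)→1220, (B,hash)→2700, (B,nl_idx)→6540, (B,merge)→12620 …(+1); best=690 via (C,merge)
  {ACD}: card=5000; try (D,hash)→4900, (A,merge)→7950, (A,nl_idx)→7950, (A,hash)→9950, (D,merge)→13850, (D,nl_idx)→14500 …(+2); best=4900 via (D,hash)
  {CDE}: card=1500; try (E,hash)→1670, (C,hash)→2520, (E,merge)→3370, (E,nl_idx)→3700, (C,merge)→11270, (E,nl)→15700 …(+1); best=1670 via (E,hash)
  {ABCD}: card=200; try (D,nl_idx)→1210, (D,merge)→2320, (D,hash)→3130, (D,nl)→6690, (B,hash)→10100, (B,nl_idx)→30100 …(+2); best=1210 via (D,nl_idx)
  {ACDE}: card=30000; try (E,hash)→10620, (A,hash)→12170, (A,merge)→24670, (A,nl_idx)→45170, (E,nl_idx)→64900, (E,merge)→75320 …(+2); best=10620 via (E,hash)
  {ABCDE}: card=1200; try (E,hash)→2130, (E,merge)→3430, (E,nl_idx)→3610, (E,nl)→13210, (B,hash)→40820, (B,nl_idx)→161820 …(+2); best=2130 via (E,hash)

2130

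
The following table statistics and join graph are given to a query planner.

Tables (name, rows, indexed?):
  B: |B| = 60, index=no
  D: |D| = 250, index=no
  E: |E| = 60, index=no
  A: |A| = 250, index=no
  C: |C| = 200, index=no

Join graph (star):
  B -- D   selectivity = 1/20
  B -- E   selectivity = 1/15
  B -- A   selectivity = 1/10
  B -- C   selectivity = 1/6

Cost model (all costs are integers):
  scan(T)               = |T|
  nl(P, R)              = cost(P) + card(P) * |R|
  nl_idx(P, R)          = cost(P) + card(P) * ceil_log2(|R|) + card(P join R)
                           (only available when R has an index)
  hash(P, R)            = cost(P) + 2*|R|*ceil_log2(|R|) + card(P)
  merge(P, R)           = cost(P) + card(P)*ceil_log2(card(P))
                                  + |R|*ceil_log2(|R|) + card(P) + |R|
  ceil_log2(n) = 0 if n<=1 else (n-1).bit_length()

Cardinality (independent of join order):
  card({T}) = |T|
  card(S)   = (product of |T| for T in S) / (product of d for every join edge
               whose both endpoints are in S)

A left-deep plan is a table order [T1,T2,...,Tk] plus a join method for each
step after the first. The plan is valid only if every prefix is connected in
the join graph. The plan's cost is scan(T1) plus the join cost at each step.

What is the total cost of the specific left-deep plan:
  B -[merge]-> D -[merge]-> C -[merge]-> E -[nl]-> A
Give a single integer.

25413200

step 1: scan B: cost=60, card=60
step 2: join D via merge
    card(P join D) = 60*250/(20) = 750
    cost = 60 + 60*6 + 250*8 + 60 + 250 = 2730
step 3: join C via merge
    card(P join C) = 750*200/(6) = 25000
    cost = 2730 + 750*10 + 200*8 + 750 + 200 = 12780
step 4: join E via merge
    card(P join E) = 25000*60/(15) = 100000
    cost = 12780 + 25000*15 + 60*6 + 25000 + 60 = 413200
step 5: join A via nl
    card(P join A) = 100000*250/(10) = 2500000
    cost = 413200 + 100000*250 = 25413200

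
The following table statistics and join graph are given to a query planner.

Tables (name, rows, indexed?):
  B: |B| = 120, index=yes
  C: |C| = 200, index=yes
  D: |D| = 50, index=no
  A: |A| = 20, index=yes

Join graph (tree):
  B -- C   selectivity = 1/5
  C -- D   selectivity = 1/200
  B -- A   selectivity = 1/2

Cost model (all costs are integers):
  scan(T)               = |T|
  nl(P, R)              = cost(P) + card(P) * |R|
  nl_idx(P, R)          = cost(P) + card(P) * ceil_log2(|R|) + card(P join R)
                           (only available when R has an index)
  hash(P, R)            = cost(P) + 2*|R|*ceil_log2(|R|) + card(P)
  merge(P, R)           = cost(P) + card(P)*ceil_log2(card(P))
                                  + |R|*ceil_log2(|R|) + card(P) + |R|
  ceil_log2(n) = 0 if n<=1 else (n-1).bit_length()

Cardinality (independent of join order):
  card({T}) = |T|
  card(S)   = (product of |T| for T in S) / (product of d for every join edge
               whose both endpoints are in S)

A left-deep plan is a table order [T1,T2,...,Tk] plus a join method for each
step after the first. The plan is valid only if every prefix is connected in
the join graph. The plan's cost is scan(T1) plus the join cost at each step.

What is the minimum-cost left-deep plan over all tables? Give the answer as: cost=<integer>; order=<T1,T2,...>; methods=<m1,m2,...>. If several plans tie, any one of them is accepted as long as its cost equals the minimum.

Selinger DP (subsets sized 1..n):
  {B}: scan cost=120, card=120
  {C}: scan cost=200, card=200
  {D}: scan cost=50, card=50
  {A}: scan cost=20, card=20
  {BC}: card=4800; try (B,hash)→2080, (C,merge)→2880, (B,merge)→2960, (C,hash)→3440, (C,nl_idx)→5880, (B,nl_idx)→6400 …(+2); best=2080 via (B,hash)
  {AB}: card=1200; try (A,hash)→440, (B,merge)→1100, (A,merge)→1200, (B,nl_idx)→1360, (B,hash)→1720, (A,nl_idx)→1920 …(+2); best=440 via (A,hash)
  {CD}: card=50; try (C,nl_idx)→500, (D,hash)→1000, (C,merge)→2200, (D,merge)→2350, (C,hash)→3300, (C,nl)→10050 …(+1); best=500 via (C,nl_idx)
  {BCD}: card=1200; try (B,merge)→1810, (B,nl_idx)→2050, (B,hash)→2230, (B,nl)→6500, (D,hash)→7480, (D,merge)→69630 …(+1); best=1810 via (B,merge)
  {ABC}: card=48000; try (C,hash)→4840, (A,hash)→7080, (C,merge)→16640, (C,nl_idx)→58040, (A,merge)→69400, (A,nl_idx)→74080 …(+2); best=4840 via (C,hash)
  {ABCD}: card=12000; try (A,hash)→3210, (A,merge)→16330, (A,nl_idx)→19810, (A,nl)→25810, (D,hash)→53440, (D,merge)→821190 …(+1); best=3210 via (A,hash)

cost=3210; order=D,C,B,A; methods=nl_idx,merge,hash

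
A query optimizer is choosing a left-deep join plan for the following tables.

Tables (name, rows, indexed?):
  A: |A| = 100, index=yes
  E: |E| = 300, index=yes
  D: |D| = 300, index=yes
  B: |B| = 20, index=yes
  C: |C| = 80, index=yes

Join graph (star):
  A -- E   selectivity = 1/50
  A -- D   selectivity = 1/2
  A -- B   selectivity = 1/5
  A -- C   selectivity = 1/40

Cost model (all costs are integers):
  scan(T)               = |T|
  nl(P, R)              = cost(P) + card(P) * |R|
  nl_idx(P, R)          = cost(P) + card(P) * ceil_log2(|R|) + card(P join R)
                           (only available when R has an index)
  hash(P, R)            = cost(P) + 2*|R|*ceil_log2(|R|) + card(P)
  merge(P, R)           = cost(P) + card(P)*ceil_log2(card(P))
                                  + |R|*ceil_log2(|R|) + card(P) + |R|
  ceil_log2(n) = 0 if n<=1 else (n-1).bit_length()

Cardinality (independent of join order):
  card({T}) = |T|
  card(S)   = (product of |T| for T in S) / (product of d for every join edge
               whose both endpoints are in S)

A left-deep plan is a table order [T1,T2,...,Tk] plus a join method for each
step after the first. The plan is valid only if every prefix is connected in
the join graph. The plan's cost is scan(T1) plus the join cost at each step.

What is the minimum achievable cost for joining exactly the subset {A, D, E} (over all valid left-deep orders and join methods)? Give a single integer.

7600

Selinger DP over subsets of {A,D,E}:
  {A}: scan cost=100, card=100
  {E}: scan cost=300, card=300
  {D}: scan cost=300, card=300
  {AE}: card=600; try (E,nl_idx)→1600, (A,hash)→2000, (A,nl_idx)→3000, (E,merge)→3900, (A,merge)→4100, (E,hash)→5600 …(+2); best=1600 via (E,nl_idx)
  {AD}: card=15000; try (A,hash)→2000, (D,merge)→3900, (A,merge)→4100, (D,hash)→5600, (D,nl_idx)→16000, (A,nl_idx)→17400 …(+2); best=2000 via (A,hash)
  {ADE}: card=90000; try (D,hash)→7600, (D,merge)→11200, (E,hash)→22400, (D,nl_idx)→97000, (D,nl)→181600, (E,nl_idx)→227000 …(+2); best=7600 via (D,hash)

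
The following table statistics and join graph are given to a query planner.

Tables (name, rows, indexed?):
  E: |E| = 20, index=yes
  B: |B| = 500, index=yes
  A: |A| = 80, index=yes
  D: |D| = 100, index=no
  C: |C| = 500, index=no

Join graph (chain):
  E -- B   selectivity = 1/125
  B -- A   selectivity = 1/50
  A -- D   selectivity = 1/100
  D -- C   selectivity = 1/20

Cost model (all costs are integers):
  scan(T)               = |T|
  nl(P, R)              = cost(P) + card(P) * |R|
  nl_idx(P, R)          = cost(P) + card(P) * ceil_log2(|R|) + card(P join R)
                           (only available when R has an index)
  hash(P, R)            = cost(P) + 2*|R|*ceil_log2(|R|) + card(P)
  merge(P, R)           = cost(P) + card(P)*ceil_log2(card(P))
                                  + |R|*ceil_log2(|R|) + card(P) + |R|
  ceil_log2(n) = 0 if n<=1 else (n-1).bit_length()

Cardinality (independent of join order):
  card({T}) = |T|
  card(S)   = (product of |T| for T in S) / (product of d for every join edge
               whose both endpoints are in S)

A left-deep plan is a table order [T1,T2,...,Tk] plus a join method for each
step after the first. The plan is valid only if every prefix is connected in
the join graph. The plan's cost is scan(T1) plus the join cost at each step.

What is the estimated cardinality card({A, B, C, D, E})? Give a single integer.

Tables in S: A(80), B(500), C(500), D(100), E(20)
Edges inside S: E-B(d=125), B-A(d=50), A-D(d=100), D-C(d=20)
numerator = 80 * 500 * 500 * 100 * 20 = 40000000000
denominator = 125 * 50 * 100 * 20 = 12500000
card(S) = 40000000000 / 12500000 = 3200

3200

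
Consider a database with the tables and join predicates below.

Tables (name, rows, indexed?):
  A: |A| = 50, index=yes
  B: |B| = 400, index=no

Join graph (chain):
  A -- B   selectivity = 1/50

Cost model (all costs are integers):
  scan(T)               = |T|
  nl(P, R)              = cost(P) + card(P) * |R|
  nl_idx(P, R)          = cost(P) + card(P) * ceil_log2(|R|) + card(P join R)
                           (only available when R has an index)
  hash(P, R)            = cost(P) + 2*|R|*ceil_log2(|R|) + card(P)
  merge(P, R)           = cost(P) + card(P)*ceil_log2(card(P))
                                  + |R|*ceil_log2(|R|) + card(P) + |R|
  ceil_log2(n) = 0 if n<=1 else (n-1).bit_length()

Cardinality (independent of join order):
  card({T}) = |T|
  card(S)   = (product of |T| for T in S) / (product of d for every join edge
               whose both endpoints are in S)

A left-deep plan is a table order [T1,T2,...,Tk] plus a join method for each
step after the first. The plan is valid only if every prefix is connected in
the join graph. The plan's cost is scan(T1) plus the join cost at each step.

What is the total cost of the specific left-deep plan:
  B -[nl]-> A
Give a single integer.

step 1: scan B: cost=400, card=400
step 2: join A via nl
    card(P join A) = 400*50/(50) = 400
    cost = 400 + 400*50 = 20400

20400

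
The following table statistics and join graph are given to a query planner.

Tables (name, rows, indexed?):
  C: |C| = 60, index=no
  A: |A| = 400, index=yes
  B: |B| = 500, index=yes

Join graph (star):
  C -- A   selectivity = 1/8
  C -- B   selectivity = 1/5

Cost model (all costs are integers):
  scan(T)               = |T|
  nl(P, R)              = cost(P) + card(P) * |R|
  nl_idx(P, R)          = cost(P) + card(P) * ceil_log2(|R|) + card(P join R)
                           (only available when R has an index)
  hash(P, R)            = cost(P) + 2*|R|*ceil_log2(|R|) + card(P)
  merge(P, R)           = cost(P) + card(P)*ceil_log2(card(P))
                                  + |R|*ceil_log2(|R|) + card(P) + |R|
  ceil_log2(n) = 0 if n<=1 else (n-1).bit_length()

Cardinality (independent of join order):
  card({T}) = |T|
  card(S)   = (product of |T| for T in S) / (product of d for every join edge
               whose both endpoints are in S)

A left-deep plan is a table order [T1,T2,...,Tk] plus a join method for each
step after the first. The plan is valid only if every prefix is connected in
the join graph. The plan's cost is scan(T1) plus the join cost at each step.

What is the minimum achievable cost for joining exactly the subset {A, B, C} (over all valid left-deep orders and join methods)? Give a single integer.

13520

Selinger DP over subsets of {A,B,C}:
  {C}: scan cost=60, card=60
  {A}: scan cost=400, card=400
  {B}: scan cost=500, card=500
  {AC}: card=3000; try (C,hash)→1520, (A,nl_idx)→3600, (A,merge)→4480, (C,merge)→4820, (A,hash)→7320, (A,nl)→24060 …(+1); best=1520 via (C,hash)
  {BC}: card=6000; try (C,hash)→1720, (B,merge)→5480, (C,merge)→5920, (B,nl_idx)→6600, (B,hash)→9120, (B,nl)→30060 …(+1); best=1720 via (C,hash)
  {ABC}: card=300000; try (B,hash)→13520, (A,hash)→14920, (B,merge)→45520, (A,merge)→89720, (B,nl_idx)→328520, (A,nl_idx)→355720 …(+2); best=13520 via (B,hash)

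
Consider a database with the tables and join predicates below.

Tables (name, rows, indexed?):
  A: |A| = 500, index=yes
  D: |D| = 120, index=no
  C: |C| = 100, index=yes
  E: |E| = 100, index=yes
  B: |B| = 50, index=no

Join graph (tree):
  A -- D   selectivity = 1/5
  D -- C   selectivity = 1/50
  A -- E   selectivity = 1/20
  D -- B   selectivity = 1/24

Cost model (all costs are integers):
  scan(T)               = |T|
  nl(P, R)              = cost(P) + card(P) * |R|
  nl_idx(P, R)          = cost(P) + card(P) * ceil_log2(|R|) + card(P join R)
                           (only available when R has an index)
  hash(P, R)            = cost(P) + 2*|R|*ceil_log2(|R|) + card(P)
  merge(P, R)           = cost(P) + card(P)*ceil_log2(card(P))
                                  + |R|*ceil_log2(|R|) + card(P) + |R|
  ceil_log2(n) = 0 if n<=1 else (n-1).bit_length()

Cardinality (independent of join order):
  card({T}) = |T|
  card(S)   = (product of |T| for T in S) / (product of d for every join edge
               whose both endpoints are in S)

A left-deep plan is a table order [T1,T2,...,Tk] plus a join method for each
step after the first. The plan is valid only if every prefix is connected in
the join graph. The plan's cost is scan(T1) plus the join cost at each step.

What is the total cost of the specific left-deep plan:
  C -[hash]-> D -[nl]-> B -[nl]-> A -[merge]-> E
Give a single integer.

step 1: scan C: cost=100, card=100
step 2: join D via hash
    card(P join D) = 100*120/(50) = 240
    cost = 100 + 2*120*7 + 100 = 1880
step 3: join B via nl
    card(P join B) = 240*50/(24) = 500
    cost = 1880 + 240*50 = 13880
step 4: join A via nl
    card(P join A) = 500*500/(5) = 50000
    cost = 13880 + 500*500 = 263880
step 5: join E via merge
    card(P join E) = 50000*100/(20) = 250000
    cost = 263880 + 50000*16 + 100*7 + 50000 + 100 = 1114680

1114680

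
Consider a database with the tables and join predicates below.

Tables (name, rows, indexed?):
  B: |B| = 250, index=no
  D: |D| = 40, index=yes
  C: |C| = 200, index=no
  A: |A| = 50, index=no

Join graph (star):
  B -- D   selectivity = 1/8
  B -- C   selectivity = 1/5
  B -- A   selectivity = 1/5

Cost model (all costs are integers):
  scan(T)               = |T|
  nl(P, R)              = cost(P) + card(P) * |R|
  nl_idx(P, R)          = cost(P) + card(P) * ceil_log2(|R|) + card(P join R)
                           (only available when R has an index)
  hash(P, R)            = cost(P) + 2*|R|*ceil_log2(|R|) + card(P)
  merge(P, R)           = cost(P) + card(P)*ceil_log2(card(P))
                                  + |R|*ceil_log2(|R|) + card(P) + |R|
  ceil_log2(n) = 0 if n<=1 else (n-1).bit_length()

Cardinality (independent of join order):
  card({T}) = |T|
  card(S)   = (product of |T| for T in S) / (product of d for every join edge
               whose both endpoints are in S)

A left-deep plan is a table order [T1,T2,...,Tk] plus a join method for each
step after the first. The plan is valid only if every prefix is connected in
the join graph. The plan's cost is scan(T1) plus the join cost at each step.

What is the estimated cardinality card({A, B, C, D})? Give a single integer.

Tables in S: A(50), B(250), C(200), D(40)
Edges inside S: B-D(d=8), B-C(d=5), B-A(d=5)
numerator = 50 * 250 * 200 * 40 = 100000000
denominator = 8 * 5 * 5 = 200
card(S) = 100000000 / 200 = 500000

500000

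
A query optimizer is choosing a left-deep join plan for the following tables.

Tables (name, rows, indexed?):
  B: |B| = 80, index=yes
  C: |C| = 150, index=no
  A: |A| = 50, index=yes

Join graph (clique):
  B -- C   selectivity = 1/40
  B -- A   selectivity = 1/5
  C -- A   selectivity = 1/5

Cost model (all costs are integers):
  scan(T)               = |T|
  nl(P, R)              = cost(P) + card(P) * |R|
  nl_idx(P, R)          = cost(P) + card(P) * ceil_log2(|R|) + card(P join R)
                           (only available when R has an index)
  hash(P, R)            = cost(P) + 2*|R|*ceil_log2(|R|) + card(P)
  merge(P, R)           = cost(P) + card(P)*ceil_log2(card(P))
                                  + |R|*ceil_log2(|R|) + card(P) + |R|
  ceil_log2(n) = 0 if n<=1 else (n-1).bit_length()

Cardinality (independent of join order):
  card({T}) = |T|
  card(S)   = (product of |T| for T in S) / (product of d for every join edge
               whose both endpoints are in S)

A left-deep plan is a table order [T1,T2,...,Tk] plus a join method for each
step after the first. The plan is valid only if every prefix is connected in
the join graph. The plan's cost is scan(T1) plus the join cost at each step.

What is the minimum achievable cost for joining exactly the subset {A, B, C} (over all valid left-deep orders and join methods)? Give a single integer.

2320

Selinger DP over subsets of {A,B,C}:
  {B}: scan cost=80, card=80
  {C}: scan cost=150, card=150
  {A}: scan cost=50, card=50
  {BC}: card=300; try (B,hash)→1420, (B,nl_idx)→1500, (C,merge)→2070, (B,merge)→2140, (C,hash)→2560, (C,nl)→12080 …(+1); best=1420 via (B,hash)
  {AB}: card=800; try (A,hash)→760, (B,merge)→1040, (A,merge)→1070, (B,nl_idx)→1200, (B,hash)→1220, (A,nl_idx)→1360 …(+2); best=760 via (A,hash)
  {AC}: card=1500; try (A,hash)→900, (C,merge)→1750, (A,merge)→1850, (C,hash)→2500, (A,nl_idx)→2550, (C,nl)→7550 …(+1); best=900 via (A,hash)
  {ABC}: card=600; try (A,hash)→2320, (B,hash)→3520, (A,nl_idx)→3820, (C,hash)→3960, (A,merge)→4770, (C,merge)→10910 …(+5); best=2320 via (A,hash)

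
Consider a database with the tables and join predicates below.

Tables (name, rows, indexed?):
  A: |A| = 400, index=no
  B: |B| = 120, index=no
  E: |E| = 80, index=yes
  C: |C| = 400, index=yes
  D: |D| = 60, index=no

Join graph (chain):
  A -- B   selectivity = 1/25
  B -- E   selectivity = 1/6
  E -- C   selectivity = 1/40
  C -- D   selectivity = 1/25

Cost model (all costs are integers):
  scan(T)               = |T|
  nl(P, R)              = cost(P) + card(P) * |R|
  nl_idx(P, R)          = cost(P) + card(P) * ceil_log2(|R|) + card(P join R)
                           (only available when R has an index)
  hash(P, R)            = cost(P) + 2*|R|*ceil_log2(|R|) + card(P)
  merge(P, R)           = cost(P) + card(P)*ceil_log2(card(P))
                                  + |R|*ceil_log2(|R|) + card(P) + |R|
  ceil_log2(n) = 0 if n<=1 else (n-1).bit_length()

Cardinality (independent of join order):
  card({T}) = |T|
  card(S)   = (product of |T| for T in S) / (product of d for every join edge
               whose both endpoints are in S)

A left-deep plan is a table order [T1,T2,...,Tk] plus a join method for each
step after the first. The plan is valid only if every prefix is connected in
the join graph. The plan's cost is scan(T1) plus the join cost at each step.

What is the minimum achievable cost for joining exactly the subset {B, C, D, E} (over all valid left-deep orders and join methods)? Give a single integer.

6720

Selinger DP over subsets of {B,C,D,E}:
  {B}: scan cost=120, card=120
  {E}: scan cost=80, card=80
  {C}: scan cost=400, card=400
  {D}: scan cost=60, card=60
  {BE}: card=1600; try (E,hash)→1360, (B,merge)→1680, (E,merge)→1720, (B,hash)→1840, (E,nl_idx)→2560, (B,nl)→9680 …(+1); best=1360 via (E,hash)
  {CE}: card=800; try (C,nl_idx)→1600, (E,hash)→1920, (E,nl_idx)→4000, (C,merge)→4720, (E,merge)→5040, (C,hash)→7360 …(+2); best=1600 via (C,nl_idx)
  {CD}: card=960; try (D,hash)→1520, (C,nl_idx)→1560, (C,merge)→4480, (D,merge)→4820, (C,hash)→7320, (C,nl)→24060 …(+1); best=1520 via (D,hash)
  {BCE}: card=16000; try (B,hash)→4080, (C,hash)→10160, (B,merge)→11360, (C,merge)→24560, (C,nl_idx)→31760, (B,nl)→97600 …(+1); best=4080 via (B,hash)
  {CDE}: card=1920; try (D,hash)→3120, (E,hash)→3600, (E,nl_idx)→10160, (D,merge)→10820, (E,merge)→12720, (D,nl)→49600 …(+1); best=3120 via (D,hash)
  {BCDE}: card=38400; try (B,hash)→6720, (D,hash)→20800, (B,merge)→27120, (B,nl)→233520, (D,merge)→244500, (D,nl)→964080; best=6720 via (B,hash)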